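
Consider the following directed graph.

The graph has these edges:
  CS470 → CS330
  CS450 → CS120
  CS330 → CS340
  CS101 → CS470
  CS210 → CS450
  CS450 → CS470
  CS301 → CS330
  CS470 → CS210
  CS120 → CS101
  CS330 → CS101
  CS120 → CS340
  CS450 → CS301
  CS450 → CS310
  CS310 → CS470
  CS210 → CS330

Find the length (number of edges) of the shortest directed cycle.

For each vertex v, BFS finds the shortest path from v back to v.
The shortest such closed walk is CS450 → CS470 → CS210 → CS450, length 3.

3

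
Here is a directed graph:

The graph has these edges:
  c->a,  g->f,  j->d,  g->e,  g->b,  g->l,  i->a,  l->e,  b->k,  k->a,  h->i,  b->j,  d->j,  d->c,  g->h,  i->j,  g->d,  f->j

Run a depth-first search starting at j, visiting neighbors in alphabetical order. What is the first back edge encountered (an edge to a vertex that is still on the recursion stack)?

DFS from j (visiting neighbors in alphabetical order); mark gray on enter, black on exit:
j gray
  d gray
    c gray
      a gray
      a black
    c black
    d→j: j is gray → back edge
First back edge: d → j.

d->j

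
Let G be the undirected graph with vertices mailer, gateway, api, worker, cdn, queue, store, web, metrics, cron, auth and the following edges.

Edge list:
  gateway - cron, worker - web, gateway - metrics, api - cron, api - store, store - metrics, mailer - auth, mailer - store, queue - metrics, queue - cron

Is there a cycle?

Yes

DFS, tracking each vertex's parent; an edge to a visited non-parent vertex closes a cycle.
Start from mailer:
visit mailer (parent –)
  visit auth (parent mailer)
    auth–mailer: parent, skip
  visit store (parent mailer)
    visit metrics (parent store)
      visit queue (parent metrics)
        queue–metrics: parent, skip
        visit cron (parent queue)
          visit gateway (parent cron)
            gateway–cron: parent, skip
            gateway–metrics: metrics visited and ≠ parent → cycle
Cycle: metrics – queue – cron – gateway – metrics.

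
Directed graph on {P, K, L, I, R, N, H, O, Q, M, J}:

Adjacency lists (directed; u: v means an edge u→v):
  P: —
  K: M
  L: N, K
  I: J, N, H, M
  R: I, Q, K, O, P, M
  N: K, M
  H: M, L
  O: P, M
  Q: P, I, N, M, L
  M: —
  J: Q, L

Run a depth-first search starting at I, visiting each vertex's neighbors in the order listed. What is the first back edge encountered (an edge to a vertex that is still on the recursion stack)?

Q→I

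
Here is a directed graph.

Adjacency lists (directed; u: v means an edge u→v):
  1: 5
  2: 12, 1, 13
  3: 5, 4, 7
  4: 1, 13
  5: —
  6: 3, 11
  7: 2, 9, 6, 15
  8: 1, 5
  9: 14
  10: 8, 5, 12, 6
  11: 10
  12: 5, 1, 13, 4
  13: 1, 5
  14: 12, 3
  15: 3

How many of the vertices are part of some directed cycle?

A vertex is on a directed cycle iff it belongs to a strongly connected component of size ≥ 2 (or has a self-loop).
The vertices on cycles are {3, 6, 7, 9, 10, 11, 14, 15} — 8 in total.

8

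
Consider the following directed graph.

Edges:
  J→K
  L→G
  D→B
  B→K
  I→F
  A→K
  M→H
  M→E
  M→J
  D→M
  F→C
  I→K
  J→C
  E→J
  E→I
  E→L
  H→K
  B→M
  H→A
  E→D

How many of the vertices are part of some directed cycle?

4

A vertex is on a directed cycle iff it belongs to a strongly connected component of size ≥ 2 (or has a self-loop).
The vertices on cycles are {B, D, E, M} — 4 in total.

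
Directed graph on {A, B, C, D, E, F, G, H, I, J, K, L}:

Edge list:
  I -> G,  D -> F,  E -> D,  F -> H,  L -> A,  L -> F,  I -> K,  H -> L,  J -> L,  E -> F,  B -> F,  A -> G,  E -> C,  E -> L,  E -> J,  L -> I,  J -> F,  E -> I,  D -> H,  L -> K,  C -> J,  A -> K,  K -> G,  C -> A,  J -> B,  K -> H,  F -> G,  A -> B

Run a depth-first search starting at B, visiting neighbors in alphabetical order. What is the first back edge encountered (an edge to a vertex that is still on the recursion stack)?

DFS from B (visiting neighbors in alphabetical order); mark gray on enter, black on exit:
B gray
  F gray
    G gray
    G black
    H gray
      L gray
        A gray
          A→B: B is gray → back edge
First back edge: A → B.

A->B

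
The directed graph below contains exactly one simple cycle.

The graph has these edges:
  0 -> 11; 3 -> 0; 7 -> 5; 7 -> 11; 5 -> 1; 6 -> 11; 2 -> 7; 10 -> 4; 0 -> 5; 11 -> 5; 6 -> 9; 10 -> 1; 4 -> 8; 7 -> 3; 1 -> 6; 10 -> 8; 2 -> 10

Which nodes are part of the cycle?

1, 5, 6, 11

DFS with gray/black marking from 1:
1 gray
  6 gray
    9 gray
    9 black
    11 gray
      5 gray
        5→1: 1 is gray → back edge
Back edge closes the cycle 1 → 6 → 11 → 5 → 1; its vertices are {1, 5, 6, 11}.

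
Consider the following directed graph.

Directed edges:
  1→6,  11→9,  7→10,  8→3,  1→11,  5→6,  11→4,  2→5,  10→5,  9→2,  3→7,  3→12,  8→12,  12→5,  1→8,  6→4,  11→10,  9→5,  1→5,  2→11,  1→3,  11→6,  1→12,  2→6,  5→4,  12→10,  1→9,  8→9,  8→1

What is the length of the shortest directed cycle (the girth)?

2

For each vertex v, BFS finds the shortest path from v back to v.
The shortest such closed walk is 8 → 1 → 8, length 2.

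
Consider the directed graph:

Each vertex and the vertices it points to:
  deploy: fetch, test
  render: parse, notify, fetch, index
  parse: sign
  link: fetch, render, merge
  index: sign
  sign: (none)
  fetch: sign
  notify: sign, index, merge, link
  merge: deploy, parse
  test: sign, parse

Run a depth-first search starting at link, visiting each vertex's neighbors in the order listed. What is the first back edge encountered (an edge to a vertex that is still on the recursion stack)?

notify->link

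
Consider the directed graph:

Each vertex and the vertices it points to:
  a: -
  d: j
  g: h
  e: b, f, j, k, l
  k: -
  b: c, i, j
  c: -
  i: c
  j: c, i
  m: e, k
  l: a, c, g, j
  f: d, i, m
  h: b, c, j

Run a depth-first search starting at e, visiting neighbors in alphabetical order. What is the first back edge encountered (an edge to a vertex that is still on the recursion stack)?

m->e

DFS from e (visiting neighbors in alphabetical order); mark gray on enter, black on exit:
e gray
  b gray
    c gray
    c black
    i gray
      i→c: c black — skip
    i black
    j gray
      j→c: c black — skip
      j→i: i black — skip
    j black
  b black
  f gray
    d gray
      d→j: j black — skip
    d black
    f→i: i black — skip
    m gray
      m→e: e is gray → back edge
First back edge: m → e.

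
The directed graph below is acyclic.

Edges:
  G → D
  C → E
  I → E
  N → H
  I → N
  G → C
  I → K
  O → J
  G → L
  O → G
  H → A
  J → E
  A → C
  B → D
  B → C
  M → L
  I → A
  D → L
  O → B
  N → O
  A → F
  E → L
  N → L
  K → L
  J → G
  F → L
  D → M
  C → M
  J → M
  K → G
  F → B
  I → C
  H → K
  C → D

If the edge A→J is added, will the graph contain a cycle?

No

Adding A→J creates a cycle iff J can already reach A.
Explore from J: no path reaches A. The graph stays acyclic.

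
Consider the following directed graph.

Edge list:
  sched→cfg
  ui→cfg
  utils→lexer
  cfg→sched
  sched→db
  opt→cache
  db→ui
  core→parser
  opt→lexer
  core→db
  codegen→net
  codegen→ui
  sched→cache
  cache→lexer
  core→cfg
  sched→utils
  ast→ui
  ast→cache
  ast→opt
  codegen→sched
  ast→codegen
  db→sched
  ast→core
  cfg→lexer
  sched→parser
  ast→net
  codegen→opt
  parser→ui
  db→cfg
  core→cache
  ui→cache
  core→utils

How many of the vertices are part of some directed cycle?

A vertex is on a directed cycle iff it belongs to a strongly connected component of size ≥ 2 (or has a self-loop).
The vertices on cycles are {db, ui, cfg, sched, parser} — 5 in total.

5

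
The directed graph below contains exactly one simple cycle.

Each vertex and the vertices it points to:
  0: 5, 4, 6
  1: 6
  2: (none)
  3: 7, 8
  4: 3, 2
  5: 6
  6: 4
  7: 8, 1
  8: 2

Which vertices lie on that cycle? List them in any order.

DFS with gray/black marking from 4:
4 gray
  3 gray
    7 gray
      8 gray
        2 gray
        2 black
      8 black
      1 gray
        6 gray
          6→4: 4 is gray → back edge
Back edge closes the cycle 4 → 3 → 7 → 1 → 6 → 4; its vertices are {1, 3, 4, 6, 7}.

1, 3, 4, 6, 7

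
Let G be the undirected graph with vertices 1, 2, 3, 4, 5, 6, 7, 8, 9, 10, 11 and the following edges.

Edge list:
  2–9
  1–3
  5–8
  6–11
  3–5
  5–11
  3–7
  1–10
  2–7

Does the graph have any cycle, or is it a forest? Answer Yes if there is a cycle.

No

DFS, tracking each vertex's parent; an edge to a visited non-parent vertex closes a cycle.
Start from 4:
visit 4 (parent –)
visit 1 (parent –)
  visit 3 (parent 1)
    visit 5 (parent 3)
      visit 8 (parent 5)
        8–5: parent, skip
      visit 11 (parent 5)
        visit 6 (parent 11)
          6–11: parent, skip
        11–5: parent, skip
      5–3: parent, skip
    3–1: parent, skip
    visit 7 (parent 3)
      7–3: parent, skip
      visit 2 (parent 7)
        2–7: parent, skip
        visit 9 (parent 2)
          9–2: parent, skip
  visit 10 (parent 1)
    10–1: parent, skip
No non-parent visited neighbor found — the graph is a forest.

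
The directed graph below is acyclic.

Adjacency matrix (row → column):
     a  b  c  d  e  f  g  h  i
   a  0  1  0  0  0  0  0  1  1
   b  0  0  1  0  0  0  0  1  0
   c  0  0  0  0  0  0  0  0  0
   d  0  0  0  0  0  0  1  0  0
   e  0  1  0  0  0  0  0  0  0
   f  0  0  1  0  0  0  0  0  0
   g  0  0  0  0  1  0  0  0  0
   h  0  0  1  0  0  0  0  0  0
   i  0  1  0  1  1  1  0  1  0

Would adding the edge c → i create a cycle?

Yes

Adding c→i creates a cycle iff i can already reach c.
Path from i: i → f → c.
So i → … → c → i is a cycle.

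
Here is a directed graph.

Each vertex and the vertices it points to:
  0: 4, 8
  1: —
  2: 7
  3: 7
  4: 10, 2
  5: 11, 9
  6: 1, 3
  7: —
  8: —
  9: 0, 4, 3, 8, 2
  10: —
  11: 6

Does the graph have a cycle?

No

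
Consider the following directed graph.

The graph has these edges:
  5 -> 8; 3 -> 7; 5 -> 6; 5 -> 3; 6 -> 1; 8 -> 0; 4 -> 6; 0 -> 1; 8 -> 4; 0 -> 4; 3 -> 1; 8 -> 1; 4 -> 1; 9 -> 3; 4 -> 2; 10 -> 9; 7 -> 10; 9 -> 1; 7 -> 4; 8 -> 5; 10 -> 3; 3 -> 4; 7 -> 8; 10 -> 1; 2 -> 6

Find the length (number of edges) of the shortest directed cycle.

For each vertex v, BFS finds the shortest path from v back to v.
The shortest such closed walk is 8 → 5 → 8, length 2.

2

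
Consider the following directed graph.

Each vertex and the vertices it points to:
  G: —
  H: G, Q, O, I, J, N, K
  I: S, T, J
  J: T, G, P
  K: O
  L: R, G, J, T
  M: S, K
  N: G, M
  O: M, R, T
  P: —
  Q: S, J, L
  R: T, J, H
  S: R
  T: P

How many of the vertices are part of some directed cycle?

A vertex is on a directed cycle iff it belongs to a strongly connected component of size ≥ 2 (or has a self-loop).
The vertices on cycles are {H, I, K, L, M, N, O, Q, R, S} — 10 in total.

10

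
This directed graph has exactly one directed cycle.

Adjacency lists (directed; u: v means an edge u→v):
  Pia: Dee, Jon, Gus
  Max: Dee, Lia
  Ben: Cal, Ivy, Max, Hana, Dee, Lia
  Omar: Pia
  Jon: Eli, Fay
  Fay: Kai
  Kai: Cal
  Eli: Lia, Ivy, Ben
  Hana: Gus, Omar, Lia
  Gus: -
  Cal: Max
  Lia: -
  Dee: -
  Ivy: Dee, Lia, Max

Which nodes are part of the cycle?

Ben, Eli, Jon, Pia, Hana, Omar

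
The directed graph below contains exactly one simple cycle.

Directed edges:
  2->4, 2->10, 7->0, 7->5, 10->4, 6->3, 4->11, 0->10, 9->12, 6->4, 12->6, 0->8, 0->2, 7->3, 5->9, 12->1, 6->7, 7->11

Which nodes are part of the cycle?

5, 6, 7, 9, 12

DFS with gray/black marking from 7:
7 gray
  3 gray
  3 black
  11 gray
  11 black
  5 gray
    9 gray
      12 gray
        6 gray
          6→3: 3 black — skip
          6→7: 7 is gray → back edge
Back edge closes the cycle 7 → 5 → 9 → 12 → 6 → 7; its vertices are {5, 6, 7, 9, 12}.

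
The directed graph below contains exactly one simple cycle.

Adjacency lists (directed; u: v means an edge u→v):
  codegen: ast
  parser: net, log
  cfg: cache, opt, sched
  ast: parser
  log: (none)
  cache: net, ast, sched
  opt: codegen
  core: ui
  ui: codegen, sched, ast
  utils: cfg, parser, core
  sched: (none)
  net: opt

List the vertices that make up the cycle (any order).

ast, net, opt, parser, codegen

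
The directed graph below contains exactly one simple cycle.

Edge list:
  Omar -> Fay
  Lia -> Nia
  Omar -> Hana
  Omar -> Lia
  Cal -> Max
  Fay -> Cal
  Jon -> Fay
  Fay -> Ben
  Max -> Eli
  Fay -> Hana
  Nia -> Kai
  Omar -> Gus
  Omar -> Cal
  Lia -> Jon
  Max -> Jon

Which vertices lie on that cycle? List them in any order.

DFS with gray/black marking from Fay:
Fay gray
  Ben gray
  Ben black
  Hana gray
  Hana black
  Cal gray
    Max gray
      Jon gray
        Jon→Fay: Fay is gray → back edge
Back edge closes the cycle Fay → Cal → Max → Jon → Fay; its vertices are {Cal, Fay, Jon, Max}.

Cal, Fay, Jon, Max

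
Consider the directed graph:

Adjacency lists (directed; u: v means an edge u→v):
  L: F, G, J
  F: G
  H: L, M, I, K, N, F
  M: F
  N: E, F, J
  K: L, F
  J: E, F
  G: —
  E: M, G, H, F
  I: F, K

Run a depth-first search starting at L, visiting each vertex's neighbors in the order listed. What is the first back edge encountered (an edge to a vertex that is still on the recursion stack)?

DFS from L (visiting each vertex's neighbors in the order listed); mark gray on enter, black on exit:
L gray
  F gray
    G gray
    G black
  F black
  L→G: G black — skip
  J gray
    E gray
      M gray
        M→F: F black — skip
      M black
      E→G: G black — skip
      H gray
        H→L: L is gray → back edge
First back edge: H → L.

H->L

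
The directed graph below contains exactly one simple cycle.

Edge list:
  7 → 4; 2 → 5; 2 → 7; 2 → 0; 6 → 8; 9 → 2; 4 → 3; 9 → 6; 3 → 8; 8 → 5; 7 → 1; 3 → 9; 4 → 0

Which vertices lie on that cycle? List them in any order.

DFS with gray/black marking from 9:
9 gray
  2 gray
    5 gray
    5 black
    7 gray
      1 gray
      1 black
      4 gray
        0 gray
        0 black
        3 gray
          8 gray
            8→5: 5 black — skip
          8 black
          3→9: 9 is gray → back edge
Back edge closes the cycle 9 → 2 → 7 → 4 → 3 → 9; its vertices are {2, 3, 4, 7, 9}.

2, 3, 4, 7, 9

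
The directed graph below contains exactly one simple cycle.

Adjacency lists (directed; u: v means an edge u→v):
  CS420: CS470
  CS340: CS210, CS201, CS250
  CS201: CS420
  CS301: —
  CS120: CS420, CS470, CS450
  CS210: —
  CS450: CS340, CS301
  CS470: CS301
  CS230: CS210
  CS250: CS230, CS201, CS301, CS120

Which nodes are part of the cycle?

CS120, CS250, CS340, CS450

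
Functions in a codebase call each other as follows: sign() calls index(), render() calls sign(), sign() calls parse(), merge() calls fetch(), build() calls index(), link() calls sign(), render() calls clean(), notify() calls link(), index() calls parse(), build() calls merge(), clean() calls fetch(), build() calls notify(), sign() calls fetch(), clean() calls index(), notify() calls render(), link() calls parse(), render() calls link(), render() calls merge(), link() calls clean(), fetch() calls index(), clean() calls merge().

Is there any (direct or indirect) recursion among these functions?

DFS with white/gray/black marking, starting from clean:
clean gray
  index gray
    parse gray
    parse black
  index black
  merge gray
    fetch gray
      fetch→index: index black — skip
    fetch black
  merge black
  clean→fetch: fetch black — skip
clean black
build gray
  build→merge: merge black — skip
  notify gray
    render gray
      link gray
        link→clean: clean black — skip
        sign gray
          sign→fetch: fetch black — skip
          sign→index: index black — skip
          sign→parse: parse black — skip
        sign black
        link→parse: parse black — skip
      link black
      render→sign: sign black — skip
      render→merge: merge black — skip
      render→clean: clean black — skip
    render black
    notify→link: link black — skip
  notify black
  build→index: index black — skip
build black
Every edge goes to a white or black vertex — no back edge, so the graph is acyclic.

No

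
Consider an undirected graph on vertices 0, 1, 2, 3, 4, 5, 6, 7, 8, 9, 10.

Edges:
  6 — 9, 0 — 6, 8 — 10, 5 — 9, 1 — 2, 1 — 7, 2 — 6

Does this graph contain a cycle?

DFS, tracking each vertex's parent; an edge to a visited non-parent vertex closes a cycle.
Start from 1:
visit 1 (parent –)
  visit 2 (parent 1)
    visit 6 (parent 2)
      6–2: parent, skip
      visit 0 (parent 6)
        0–6: parent, skip
      visit 9 (parent 6)
        9–6: parent, skip
        visit 5 (parent 9)
          5–9: parent, skip
    2–1: parent, skip
  visit 7 (parent 1)
    7–1: parent, skip
visit 3 (parent –)
visit 4 (parent –)
visit 8 (parent –)
  visit 10 (parent 8)
    10–8: parent, skip
No non-parent visited neighbor found — the graph is a forest.

No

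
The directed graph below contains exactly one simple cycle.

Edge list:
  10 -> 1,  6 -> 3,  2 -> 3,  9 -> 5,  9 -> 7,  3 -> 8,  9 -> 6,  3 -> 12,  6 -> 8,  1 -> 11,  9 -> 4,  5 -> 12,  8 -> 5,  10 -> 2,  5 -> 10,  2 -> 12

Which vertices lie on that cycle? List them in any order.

DFS with gray/black marking from 5:
5 gray
  12 gray
  12 black
  10 gray
    2 gray
      3 gray
        8 gray
          8→5: 5 is gray → back edge
Back edge closes the cycle 5 → 10 → 2 → 3 → 8 → 5; its vertices are {2, 3, 5, 8, 10}.

2, 3, 5, 8, 10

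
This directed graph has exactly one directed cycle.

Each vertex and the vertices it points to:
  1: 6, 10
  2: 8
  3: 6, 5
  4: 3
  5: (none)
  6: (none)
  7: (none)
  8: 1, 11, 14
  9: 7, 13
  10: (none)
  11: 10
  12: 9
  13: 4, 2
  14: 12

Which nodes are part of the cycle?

2, 8, 9, 12, 13, 14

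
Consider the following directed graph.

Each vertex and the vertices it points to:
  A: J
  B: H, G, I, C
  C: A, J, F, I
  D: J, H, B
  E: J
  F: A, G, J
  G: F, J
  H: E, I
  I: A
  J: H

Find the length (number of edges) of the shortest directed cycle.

For each vertex v, BFS finds the shortest path from v back to v.
The shortest such closed walk is G → F → G, length 2.

2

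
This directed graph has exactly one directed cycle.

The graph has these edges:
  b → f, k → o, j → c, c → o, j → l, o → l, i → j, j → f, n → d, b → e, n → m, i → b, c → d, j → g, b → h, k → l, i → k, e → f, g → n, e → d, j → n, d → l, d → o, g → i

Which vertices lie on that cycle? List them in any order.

g, i, j

DFS with gray/black marking from g:
g gray
  i gray
    b gray
      h gray
      h black
      e gray
        d gray
          o gray
            l gray
            l black
          o black
          d→l: l black — skip
        d black
        f gray
        f black
      e black
      b→f: f black — skip
    b black
    j gray
      j→l: l black — skip
      n gray
        m gray
        m black
        n→d: d black — skip
      n black
      j→f: f black — skip
      j→g: g is gray → back edge
Back edge closes the cycle g → i → j → g; its vertices are {g, i, j}.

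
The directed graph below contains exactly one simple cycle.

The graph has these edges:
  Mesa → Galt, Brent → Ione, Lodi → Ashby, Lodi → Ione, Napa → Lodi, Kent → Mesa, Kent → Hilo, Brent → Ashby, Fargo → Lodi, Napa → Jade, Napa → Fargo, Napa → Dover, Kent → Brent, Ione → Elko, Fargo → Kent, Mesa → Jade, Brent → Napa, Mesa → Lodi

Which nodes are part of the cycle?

Kent, Napa, Brent, Fargo

DFS with gray/black marking from Kent:
Kent gray
  Brent gray
    Ione gray
      Elko gray
      Elko black
    Ione black
    Napa gray
      Jade gray
      Jade black
      Fargo gray
        Fargo→Kent: Kent is gray → back edge
Back edge closes the cycle Kent → Brent → Napa → Fargo → Kent; its vertices are {Kent, Napa, Brent, Fargo}.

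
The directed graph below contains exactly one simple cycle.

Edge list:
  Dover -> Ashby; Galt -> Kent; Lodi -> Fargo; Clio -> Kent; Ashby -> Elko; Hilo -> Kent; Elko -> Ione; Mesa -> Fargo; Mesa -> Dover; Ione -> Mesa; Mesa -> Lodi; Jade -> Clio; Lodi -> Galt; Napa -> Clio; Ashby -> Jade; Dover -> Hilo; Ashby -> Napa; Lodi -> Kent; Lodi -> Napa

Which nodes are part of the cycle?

Elko, Ione, Mesa, Ashby, Dover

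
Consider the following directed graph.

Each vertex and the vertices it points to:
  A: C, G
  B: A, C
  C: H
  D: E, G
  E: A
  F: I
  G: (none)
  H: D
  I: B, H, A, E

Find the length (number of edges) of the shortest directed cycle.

For each vertex v, BFS finds the shortest path from v back to v.
The shortest such closed walk is H → D → E → A → C → H, length 5.

5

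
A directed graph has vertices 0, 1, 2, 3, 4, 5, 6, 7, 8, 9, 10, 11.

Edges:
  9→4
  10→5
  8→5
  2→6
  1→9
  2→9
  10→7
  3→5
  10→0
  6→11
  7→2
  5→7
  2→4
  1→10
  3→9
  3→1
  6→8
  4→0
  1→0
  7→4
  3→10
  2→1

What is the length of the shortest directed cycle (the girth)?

For each vertex v, BFS finds the shortest path from v back to v.
The shortest such closed walk is 10 → 7 → 2 → 1 → 10, length 4.

4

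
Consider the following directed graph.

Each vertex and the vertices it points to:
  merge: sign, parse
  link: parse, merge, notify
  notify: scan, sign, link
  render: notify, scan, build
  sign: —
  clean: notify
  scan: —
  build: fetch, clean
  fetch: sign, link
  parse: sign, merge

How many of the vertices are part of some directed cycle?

4

A vertex is on a directed cycle iff it belongs to a strongly connected component of size ≥ 2 (or has a self-loop).
The vertices on cycles are {link, merge, parse, notify} — 4 in total.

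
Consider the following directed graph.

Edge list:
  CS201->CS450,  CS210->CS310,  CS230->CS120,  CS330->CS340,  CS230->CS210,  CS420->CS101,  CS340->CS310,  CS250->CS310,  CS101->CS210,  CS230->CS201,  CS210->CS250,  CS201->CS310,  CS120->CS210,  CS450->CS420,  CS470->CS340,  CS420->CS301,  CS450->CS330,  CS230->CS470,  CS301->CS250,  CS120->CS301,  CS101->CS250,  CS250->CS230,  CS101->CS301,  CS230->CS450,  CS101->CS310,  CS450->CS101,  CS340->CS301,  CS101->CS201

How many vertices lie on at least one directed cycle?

12

A vertex is on a directed cycle iff it belongs to a strongly connected component of size ≥ 2 (or has a self-loop).
The vertices on cycles are {CS101, CS120, CS201, CS210, CS230, CS250, CS301, CS330, CS340, CS420, CS450, CS470} — 12 in total.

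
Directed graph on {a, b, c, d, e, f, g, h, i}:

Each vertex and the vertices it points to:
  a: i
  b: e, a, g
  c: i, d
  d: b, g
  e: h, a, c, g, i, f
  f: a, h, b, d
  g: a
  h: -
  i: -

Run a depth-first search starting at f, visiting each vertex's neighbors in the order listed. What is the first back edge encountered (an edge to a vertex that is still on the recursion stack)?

d->b

DFS from f (visiting each vertex's neighbors in the order listed); mark gray on enter, black on exit:
f gray
  a gray
    i gray
    i black
  a black
  h gray
  h black
  b gray
    e gray
      e→h: h black — skip
      e→a: a black — skip
      c gray
        c→i: i black — skip
        d gray
          d→b: b is gray → back edge
First back edge: d → b.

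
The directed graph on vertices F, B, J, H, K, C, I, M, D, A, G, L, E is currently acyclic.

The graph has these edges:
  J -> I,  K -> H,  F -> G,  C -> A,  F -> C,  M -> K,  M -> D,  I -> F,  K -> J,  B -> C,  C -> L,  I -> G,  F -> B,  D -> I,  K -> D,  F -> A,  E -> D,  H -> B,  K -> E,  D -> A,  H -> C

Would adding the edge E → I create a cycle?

No

Adding E→I creates a cycle iff I can already reach E.
Explore from I: no path reaches E. The graph stays acyclic.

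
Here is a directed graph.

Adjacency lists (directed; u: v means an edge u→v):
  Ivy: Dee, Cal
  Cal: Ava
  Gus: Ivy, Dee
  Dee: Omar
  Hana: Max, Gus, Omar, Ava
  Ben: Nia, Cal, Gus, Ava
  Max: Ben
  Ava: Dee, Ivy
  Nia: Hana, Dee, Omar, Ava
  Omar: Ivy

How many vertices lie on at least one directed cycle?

9

A vertex is on a directed cycle iff it belongs to a strongly connected component of size ≥ 2 (or has a self-loop).
The vertices on cycles are {Ava, Ben, Cal, Dee, Ivy, Max, Nia, Hana, Omar} — 9 in total.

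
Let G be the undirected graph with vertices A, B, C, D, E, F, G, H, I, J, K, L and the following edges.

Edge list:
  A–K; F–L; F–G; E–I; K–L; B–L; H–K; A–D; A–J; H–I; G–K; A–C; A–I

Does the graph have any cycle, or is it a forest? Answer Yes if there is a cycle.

Yes

DFS, tracking each vertex's parent; an edge to a visited non-parent vertex closes a cycle.
Start from A:
visit A (parent –)
  visit D (parent A)
    D–A: parent, skip
  visit C (parent A)
    C–A: parent, skip
  visit J (parent A)
    J–A: parent, skip
  visit I (parent A)
    I–A: parent, skip
    visit H (parent I)
      H–I: parent, skip
      visit K (parent H)
        visit G (parent K)
          visit F (parent G)
            F–G: parent, skip
            visit L (parent F)
              L–F: parent, skip
              visit B (parent L)
                B–L: parent, skip
              L–K: K visited and ≠ parent → cycle
Cycle: K – G – F – L – K.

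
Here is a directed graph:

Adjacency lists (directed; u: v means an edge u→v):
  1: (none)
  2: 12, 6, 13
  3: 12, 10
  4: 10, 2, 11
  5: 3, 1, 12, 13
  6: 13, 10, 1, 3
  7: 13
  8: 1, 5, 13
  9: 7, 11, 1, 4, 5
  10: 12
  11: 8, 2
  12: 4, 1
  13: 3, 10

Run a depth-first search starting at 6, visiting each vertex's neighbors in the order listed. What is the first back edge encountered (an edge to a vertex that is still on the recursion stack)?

10→12

DFS from 6 (visiting each vertex's neighbors in the order listed); mark gray on enter, black on exit:
6 gray
  13 gray
    3 gray
      12 gray
        4 gray
          10 gray
            10→12: 12 is gray → back edge
First back edge: 10 → 12.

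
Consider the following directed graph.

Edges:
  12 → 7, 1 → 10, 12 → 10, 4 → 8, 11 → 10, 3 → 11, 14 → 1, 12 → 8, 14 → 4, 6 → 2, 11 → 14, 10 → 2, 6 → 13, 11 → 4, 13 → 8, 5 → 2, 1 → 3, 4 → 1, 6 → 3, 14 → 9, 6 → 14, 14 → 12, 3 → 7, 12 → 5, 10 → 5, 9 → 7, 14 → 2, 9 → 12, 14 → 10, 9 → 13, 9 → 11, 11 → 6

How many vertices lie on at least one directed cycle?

7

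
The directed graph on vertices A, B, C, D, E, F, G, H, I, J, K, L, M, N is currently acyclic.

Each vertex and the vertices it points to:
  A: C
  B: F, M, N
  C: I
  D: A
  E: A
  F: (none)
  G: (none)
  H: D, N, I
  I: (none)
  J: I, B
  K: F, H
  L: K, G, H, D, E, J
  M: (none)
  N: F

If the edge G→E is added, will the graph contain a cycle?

Adding G→E creates a cycle iff E can already reach G.
Explore from E: no path reaches G. The graph stays acyclic.

No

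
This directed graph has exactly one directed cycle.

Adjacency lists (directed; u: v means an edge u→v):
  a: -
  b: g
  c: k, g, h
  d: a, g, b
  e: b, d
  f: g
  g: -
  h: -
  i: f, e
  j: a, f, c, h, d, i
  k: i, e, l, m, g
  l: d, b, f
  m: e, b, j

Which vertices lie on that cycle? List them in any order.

DFS with gray/black marking from j:
j gray
  a gray
  a black
  f gray
    g gray
    g black
  f black
  c gray
    k gray
      i gray
        i→f: f black — skip
        e gray
          b gray
            b→g: g black — skip
          b black
          d gray
            d→a: a black — skip
            d→g: g black — skip
            d→b: b black — skip
          d black
        e black
      i black
      k→e: e black — skip
      l gray
        l→d: d black — skip
        l→b: b black — skip
        l→f: f black — skip
      l black
      m gray
        m→e: e black — skip
        m→b: b black — skip
        m→j: j is gray → back edge
Back edge closes the cycle j → c → k → m → j; its vertices are {c, j, k, m}.

c, j, k, m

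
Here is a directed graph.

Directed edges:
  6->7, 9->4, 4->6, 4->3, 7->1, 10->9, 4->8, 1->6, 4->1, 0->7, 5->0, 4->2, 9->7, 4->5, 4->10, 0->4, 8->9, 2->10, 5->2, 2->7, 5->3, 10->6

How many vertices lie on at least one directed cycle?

10

A vertex is on a directed cycle iff it belongs to a strongly connected component of size ≥ 2 (or has a self-loop).
The vertices on cycles are {0, 1, 2, 4, 5, 6, 7, 8, 9, 10} — 10 in total.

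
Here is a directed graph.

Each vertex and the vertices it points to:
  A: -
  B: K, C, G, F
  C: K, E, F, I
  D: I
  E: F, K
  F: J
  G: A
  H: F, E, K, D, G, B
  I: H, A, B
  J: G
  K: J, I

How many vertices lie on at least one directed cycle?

7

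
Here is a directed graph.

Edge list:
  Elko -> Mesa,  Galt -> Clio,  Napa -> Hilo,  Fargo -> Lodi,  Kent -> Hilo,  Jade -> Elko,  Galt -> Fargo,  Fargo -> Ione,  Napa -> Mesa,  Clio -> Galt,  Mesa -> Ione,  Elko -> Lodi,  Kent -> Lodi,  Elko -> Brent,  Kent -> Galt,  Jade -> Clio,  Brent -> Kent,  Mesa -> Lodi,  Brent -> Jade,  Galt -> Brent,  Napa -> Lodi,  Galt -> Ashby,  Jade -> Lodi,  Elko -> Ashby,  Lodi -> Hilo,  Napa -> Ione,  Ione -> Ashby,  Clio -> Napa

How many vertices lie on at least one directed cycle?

6

A vertex is on a directed cycle iff it belongs to a strongly connected component of size ≥ 2 (or has a self-loop).
The vertices on cycles are {Clio, Elko, Galt, Jade, Kent, Brent} — 6 in total.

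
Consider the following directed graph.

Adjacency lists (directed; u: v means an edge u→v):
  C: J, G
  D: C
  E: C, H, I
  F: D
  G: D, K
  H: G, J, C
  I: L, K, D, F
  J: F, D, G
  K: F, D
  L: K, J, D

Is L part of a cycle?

L lies on a cycle iff there is a path from L back to itself.
Exploring from L, it never reaches itself; equivalently, its strongly connected component is a singleton.

No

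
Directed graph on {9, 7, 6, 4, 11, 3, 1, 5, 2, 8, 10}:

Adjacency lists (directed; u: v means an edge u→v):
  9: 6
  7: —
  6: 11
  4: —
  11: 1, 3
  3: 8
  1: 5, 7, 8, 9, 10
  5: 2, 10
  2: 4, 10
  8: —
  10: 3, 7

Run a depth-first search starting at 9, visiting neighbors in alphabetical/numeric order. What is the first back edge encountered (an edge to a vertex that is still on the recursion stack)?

DFS from 9 (visiting neighbors in alphabetical/numeric order); mark gray on enter, black on exit:
9 gray
  6 gray
    11 gray
      1 gray
        5 gray
          2 gray
            4 gray
            4 black
            10 gray
              3 gray
                8 gray
                8 black
              3 black
              7 gray
              7 black
            10 black
          2 black
          5→10: 10 black — skip
        5 black
        1→7: 7 black — skip
        1→8: 8 black — skip
        1→9: 9 is gray → back edge
First back edge: 1 → 9.

1->9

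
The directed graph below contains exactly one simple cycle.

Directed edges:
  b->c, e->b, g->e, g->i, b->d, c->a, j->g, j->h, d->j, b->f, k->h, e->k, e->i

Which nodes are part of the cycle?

b, d, e, g, j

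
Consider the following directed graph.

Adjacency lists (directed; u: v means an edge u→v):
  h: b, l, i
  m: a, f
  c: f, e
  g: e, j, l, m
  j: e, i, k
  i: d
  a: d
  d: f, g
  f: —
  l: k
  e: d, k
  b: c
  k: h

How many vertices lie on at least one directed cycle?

12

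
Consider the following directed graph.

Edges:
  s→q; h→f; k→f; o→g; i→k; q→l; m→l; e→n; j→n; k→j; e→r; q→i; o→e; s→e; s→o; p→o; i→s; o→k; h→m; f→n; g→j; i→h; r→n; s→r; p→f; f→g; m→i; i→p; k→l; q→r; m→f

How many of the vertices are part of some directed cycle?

A vertex is on a directed cycle iff it belongs to a strongly connected component of size ≥ 2 (or has a self-loop).
The vertices on cycles are {h, i, m, q, s} — 5 in total.

5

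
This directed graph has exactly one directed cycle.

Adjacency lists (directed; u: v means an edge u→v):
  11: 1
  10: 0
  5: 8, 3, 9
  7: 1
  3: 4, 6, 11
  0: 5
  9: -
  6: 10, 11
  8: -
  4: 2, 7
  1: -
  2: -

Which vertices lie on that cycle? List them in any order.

0, 3, 5, 6, 10

DFS with gray/black marking from 3:
3 gray
  4 gray
    2 gray
    2 black
    7 gray
      1 gray
      1 black
    7 black
  4 black
  6 gray
    10 gray
      0 gray
        5 gray
          8 gray
          8 black
          5→3: 3 is gray → back edge
Back edge closes the cycle 3 → 6 → 10 → 0 → 5 → 3; its vertices are {0, 3, 5, 6, 10}.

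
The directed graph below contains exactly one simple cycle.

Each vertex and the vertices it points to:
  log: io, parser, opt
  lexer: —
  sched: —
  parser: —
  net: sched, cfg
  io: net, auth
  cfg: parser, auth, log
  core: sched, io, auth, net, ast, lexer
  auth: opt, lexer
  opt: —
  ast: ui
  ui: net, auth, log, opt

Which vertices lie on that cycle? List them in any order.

io, cfg, log, net

DFS with gray/black marking from io:
io gray
  net gray
    sched gray
    sched black
    cfg gray
      parser gray
      parser black
      auth gray
        opt gray
        opt black
        lexer gray
        lexer black
      auth black
      log gray
        log→io: io is gray → back edge
Back edge closes the cycle io → net → cfg → log → io; its vertices are {io, cfg, log, net}.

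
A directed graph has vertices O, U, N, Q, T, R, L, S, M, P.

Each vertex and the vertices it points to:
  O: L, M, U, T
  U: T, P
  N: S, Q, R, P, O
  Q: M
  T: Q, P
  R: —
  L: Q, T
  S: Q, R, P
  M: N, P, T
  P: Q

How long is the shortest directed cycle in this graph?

For each vertex v, BFS finds the shortest path from v back to v.
The shortest such closed walk is N → O → M → N, length 3.

3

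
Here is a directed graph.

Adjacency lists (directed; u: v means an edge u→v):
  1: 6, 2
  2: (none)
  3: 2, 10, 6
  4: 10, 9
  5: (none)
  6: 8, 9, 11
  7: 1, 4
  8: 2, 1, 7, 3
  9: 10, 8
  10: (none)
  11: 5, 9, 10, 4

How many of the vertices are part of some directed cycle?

8

A vertex is on a directed cycle iff it belongs to a strongly connected component of size ≥ 2 (or has a self-loop).
The vertices on cycles are {1, 3, 4, 6, 7, 8, 9, 11} — 8 in total.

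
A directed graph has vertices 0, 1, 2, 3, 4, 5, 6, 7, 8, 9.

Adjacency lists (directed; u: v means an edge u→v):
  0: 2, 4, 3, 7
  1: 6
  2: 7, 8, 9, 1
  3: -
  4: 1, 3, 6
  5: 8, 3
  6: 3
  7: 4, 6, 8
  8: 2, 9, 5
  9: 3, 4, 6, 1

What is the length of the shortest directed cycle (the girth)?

2

For each vertex v, BFS finds the shortest path from v back to v.
The shortest such closed walk is 2 → 8 → 2, length 2.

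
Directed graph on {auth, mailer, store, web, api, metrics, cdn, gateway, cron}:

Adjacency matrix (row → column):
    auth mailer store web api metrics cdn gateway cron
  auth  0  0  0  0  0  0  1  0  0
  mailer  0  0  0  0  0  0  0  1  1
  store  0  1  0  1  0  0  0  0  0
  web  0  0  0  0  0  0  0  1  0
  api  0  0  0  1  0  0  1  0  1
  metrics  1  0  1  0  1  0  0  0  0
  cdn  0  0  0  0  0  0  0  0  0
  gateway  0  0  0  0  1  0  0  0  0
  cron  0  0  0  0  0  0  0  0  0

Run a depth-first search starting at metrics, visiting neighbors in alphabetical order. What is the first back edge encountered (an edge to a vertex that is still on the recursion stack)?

gateway->api

DFS from metrics (visiting neighbors in alphabetical order); mark gray on enter, black on exit:
metrics gray
  api gray
    cdn gray
    cdn black
    cron gray
    cron black
    web gray
      gateway gray
        gateway→api: api is gray → back edge
First back edge: gateway → api.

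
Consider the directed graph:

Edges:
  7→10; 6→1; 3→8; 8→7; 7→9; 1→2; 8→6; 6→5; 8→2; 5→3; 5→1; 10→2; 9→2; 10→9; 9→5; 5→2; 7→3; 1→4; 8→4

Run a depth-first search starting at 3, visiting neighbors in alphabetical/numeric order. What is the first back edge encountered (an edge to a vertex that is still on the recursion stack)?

DFS from 3 (visiting neighbors in alphabetical/numeric order); mark gray on enter, black on exit:
3 gray
  8 gray
    2 gray
    2 black
    4 gray
    4 black
    6 gray
      1 gray
        1→2: 2 black — skip
        1→4: 4 black — skip
      1 black
      5 gray
        5→1: 1 black — skip
        5→2: 2 black — skip
        5→3: 3 is gray → back edge
First back edge: 5 → 3.

5→3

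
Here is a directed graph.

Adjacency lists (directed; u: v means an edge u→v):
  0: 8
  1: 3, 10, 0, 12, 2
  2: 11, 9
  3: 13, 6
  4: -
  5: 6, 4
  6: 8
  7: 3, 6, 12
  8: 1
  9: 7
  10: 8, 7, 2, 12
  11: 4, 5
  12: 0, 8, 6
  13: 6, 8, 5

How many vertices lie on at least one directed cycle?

13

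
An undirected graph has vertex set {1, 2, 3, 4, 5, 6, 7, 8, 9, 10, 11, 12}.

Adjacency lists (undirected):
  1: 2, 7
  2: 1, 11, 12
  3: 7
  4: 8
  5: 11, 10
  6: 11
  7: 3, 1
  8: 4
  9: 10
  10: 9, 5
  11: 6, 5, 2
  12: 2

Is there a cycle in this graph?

No

DFS, tracking each vertex's parent; an edge to a visited non-parent vertex closes a cycle.
Start from 6:
visit 6 (parent –)
  visit 11 (parent 6)
    11–6: parent, skip
    visit 5 (parent 11)
      5–11: parent, skip
      visit 10 (parent 5)
        visit 9 (parent 10)
          9–10: parent, skip
        10–5: parent, skip
    visit 2 (parent 11)
      visit 1 (parent 2)
        1–2: parent, skip
        visit 7 (parent 1)
          visit 3 (parent 7)
            3–7: parent, skip
          7–1: parent, skip
      2–11: parent, skip
      visit 12 (parent 2)
        12–2: parent, skip
visit 4 (parent –)
  visit 8 (parent 4)
    8–4: parent, skip
No non-parent visited neighbor found — the graph is a forest.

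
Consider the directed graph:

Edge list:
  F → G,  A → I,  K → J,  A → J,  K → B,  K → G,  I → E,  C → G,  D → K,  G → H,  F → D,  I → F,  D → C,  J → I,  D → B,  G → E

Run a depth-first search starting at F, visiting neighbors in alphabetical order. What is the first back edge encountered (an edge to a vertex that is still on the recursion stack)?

I->F

DFS from F (visiting neighbors in alphabetical order); mark gray on enter, black on exit:
F gray
  D gray
    B gray
    B black
    C gray
      G gray
        E gray
        E black
        H gray
        H black
      G black
    C black
    K gray
      K→B: B black — skip
      K→G: G black — skip
      J gray
        I gray
          I→E: E black — skip
          I→F: F is gray → back edge
First back edge: I → F.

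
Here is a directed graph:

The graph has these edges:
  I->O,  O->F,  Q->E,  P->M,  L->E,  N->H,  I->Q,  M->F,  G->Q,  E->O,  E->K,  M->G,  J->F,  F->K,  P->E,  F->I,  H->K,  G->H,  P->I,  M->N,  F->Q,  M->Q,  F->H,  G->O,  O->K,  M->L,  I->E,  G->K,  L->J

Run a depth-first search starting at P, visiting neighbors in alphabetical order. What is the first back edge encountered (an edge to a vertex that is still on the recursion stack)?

I→E

DFS from P (visiting neighbors in alphabetical order); mark gray on enter, black on exit:
P gray
  E gray
    K gray
    K black
    O gray
      F gray
        H gray
          H→K: K black — skip
        H black
        I gray
          I→E: E is gray → back edge
First back edge: I → E.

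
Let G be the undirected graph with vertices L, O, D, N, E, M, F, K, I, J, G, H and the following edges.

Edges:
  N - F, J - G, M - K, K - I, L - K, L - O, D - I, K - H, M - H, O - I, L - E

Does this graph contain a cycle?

DFS, tracking each vertex's parent; an edge to a visited non-parent vertex closes a cycle.
Start from I:
visit I (parent –)
  visit D (parent I)
    D–I: parent, skip
  visit O (parent I)
    visit L (parent O)
      L–O: parent, skip
      visit K (parent L)
        K–I: I visited and ≠ parent → cycle
Cycle: I – O – L – K – I.

Yes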